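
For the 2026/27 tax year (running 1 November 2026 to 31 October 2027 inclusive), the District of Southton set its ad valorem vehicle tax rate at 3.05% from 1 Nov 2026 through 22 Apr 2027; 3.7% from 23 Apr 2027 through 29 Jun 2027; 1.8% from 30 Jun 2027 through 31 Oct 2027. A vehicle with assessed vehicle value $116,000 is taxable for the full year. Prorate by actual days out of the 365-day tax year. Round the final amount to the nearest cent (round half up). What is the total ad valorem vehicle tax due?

1 Nov 2026 – 22 Apr 2027: 173 days at 3.05% → $116,000 × 3.05% × 173/365 = $1,676.9151
23 Apr – 29 Jun 2027: 68 days at 3.7% → $116,000 × 3.7% × 68/365 = $799.6055
30 Jun – 31 Oct 2027: 124 days at 1.8% → $116,000 × 1.8% × 124/365 = $709.3479
Total = $3,185.8685

$3,185.87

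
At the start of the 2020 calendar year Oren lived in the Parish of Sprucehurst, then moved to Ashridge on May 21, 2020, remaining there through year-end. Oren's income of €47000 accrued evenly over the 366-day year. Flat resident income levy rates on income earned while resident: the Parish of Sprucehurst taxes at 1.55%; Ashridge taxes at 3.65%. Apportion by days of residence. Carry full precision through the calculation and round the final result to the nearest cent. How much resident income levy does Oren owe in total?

The Parish of Sprucehurst, January 1 – May 20, 2020: 141 days → €47000 × 1.55% × 141/366 = €280.6516
Ashridge, May 21 – December 31, 2020: 225 days → €47000 × 3.65% × 225/366 = €1054.6107
Total = €1335.2623

€1335.26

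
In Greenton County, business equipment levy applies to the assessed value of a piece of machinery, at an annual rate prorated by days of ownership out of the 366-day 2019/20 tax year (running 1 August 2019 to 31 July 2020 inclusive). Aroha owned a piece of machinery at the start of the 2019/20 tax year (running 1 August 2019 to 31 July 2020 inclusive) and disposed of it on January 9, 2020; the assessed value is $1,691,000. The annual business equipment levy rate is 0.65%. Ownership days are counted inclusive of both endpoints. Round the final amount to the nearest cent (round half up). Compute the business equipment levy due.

Days held (August 1, 2019 – January 9, 2020): 162 out of 366
Tax = $1,691,000 × 0.65% × 162/366 = $4,865.0902

$4,865.09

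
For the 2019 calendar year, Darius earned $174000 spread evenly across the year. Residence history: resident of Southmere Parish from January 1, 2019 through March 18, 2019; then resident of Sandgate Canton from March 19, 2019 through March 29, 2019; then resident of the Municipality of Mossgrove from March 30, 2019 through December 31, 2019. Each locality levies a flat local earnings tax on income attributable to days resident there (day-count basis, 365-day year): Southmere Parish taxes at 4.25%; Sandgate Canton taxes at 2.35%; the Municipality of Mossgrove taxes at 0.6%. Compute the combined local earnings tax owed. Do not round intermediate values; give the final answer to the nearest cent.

$2475.57

Southmere Parish, January 1 – March 18, 2019: 77 days → $174000 × 4.25% × 77/365 = $1560.0411
Sandgate Canton, March 19 – March 29, 2019: 11 days → $174000 × 2.35% × 11/365 = $123.2301
The Municipality of Mossgrove, March 30 – December 31, 2019: 277 days → $174000 × 0.6% × 277/365 = $792.2959
Total = $2475.5671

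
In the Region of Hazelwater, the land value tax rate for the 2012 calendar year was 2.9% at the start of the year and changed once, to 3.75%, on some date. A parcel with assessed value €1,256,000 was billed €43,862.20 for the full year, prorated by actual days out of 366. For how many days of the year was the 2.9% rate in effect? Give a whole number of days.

Let d = days at the first rate; then 366 − d days at the second rate.
€1,256,000 × [2.9%·d + 3.75%·(366−d)] / 366 = €43,862.20
Solving gives d = 111, so the new rate took effect on 21 April 2012.

111 days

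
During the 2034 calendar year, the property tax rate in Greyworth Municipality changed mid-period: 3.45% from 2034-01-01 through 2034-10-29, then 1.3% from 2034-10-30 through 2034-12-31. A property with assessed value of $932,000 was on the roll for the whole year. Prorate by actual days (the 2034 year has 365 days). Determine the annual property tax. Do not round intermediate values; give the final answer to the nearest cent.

2034-01-01 to 2034-10-29: 302 days at 3.45% → $932,000 × 3.45% × 302/365 = $26,604.1315
2034-10-30 to 2034-12-31: 63 days at 1.3% → $932,000 × 1.3% × 63/365 = $2,091.2548
Total = $28,695.3863

$28,695.39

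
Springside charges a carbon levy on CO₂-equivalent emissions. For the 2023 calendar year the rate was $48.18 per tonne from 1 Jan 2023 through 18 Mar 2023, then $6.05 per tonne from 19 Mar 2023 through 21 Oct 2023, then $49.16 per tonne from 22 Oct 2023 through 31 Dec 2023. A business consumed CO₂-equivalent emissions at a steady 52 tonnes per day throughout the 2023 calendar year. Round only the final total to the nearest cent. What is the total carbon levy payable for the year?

1 Jan – 18 Mar 2023: 77 days × 52 tonnes/day = 4,004 tonnes at $48.18/tonne → $192,912.72
19 Mar – 21 Oct 2023: 217 days × 52 tonnes/day = 11,284 tonnes at $6.05/tonne → $68,268.20
22 Oct – 31 Dec 2023: 71 days × 52 tonnes/day = 3,692 tonnes at $49.16/tonne → $181,498.72

$442,679.64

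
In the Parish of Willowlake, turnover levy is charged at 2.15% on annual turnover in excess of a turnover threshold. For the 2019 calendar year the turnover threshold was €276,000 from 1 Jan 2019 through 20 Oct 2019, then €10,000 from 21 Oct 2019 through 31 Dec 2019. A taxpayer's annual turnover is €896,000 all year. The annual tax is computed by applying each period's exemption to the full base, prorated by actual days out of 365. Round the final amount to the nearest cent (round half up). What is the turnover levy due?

€14,458.13

1 Jan – 20 Oct 2019: 293 days, exemption €276,000 → (€896,000 − €276,000) × 2.15% × 293/365 = €10,700.5205
21 Oct – 31 Dec 2019: 72 days, exemption €10,000 → (€896,000 − €10,000) × 2.15% × 72/365 = €3,757.6110
Total = €14,458.1315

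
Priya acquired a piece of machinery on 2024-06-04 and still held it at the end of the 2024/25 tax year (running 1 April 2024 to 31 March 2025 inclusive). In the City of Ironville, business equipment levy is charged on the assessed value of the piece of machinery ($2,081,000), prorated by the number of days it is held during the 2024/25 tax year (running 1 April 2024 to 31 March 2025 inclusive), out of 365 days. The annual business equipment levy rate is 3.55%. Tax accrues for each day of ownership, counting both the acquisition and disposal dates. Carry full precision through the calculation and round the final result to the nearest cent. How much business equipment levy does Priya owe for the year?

$60,921.99

Days held (2024-06-04 to 2025-03-31): 301 out of 365
Tax = $2,081,000 × 3.55% × 301/365 = $60,921.9877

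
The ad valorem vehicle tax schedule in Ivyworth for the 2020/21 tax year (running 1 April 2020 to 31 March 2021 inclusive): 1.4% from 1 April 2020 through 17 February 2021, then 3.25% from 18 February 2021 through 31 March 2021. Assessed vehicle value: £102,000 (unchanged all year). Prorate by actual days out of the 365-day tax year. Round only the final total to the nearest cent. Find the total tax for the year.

1 April 2020 – 17 February 2021: 323 days at 1.4% → £102,000 × 1.4% × 323/365 = £1,263.6822
18 February – 31 March 2021: 42 days at 3.25% → £102,000 × 3.25% × 42/365 = £381.4521
Total = £1,645.1342

£1,645.13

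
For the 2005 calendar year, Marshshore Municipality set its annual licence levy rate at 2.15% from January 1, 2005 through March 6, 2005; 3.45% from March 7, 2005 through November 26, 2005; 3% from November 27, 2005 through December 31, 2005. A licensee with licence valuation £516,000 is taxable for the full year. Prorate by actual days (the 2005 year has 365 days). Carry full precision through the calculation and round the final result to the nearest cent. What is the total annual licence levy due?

January 1 – March 6, 2005: 65 days at 2.15% → £516,000 × 2.15% × 65/365 = £1,975.6438
March 7 – November 26, 2005: 265 days at 3.45% → £516,000 × 3.45% × 265/365 = £12,924.7397
November 27 – December 31, 2005: 35 days at 3% → £516,000 × 3% × 35/365 = £1,484.3836
Total = £16,384.7671

£16,384.77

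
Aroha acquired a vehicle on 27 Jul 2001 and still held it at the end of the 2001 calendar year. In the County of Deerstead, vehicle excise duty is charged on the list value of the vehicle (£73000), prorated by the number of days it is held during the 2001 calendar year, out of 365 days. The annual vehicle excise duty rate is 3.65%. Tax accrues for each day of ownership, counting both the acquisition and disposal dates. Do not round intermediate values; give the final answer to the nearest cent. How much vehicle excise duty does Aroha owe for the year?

£1153.40

Days held (27 Jul – 31 Dec 2001): 158 out of 365
Tax = £73000 × 3.65% × 158/365 = £1153.4000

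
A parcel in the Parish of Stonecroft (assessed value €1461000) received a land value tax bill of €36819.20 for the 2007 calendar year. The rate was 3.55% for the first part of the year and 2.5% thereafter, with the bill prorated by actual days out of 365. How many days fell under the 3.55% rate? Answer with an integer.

7 days

Let d = days at the first rate; then 365 − d days at the second rate.
€1461000 × [3.55%·d + 2.5%·(365−d)] / 365 = €36819.20
Solving gives d = 7, so the new rate took effect on January 8, 2007.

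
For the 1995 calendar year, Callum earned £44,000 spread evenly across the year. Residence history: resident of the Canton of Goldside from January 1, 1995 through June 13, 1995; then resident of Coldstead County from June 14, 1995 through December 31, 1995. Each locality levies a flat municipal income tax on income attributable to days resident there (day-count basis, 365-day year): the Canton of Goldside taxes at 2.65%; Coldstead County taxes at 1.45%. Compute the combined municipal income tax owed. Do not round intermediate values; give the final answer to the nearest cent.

The Canton of Goldside, January 1 – June 13, 1995: 164 days → £44,000 × 2.65% × 164/365 = £523.9014
Coldstead County, June 14 – December 31, 1995: 201 days → £44,000 × 1.45% × 201/365 = £351.3370
Total = £875.2384

£875.24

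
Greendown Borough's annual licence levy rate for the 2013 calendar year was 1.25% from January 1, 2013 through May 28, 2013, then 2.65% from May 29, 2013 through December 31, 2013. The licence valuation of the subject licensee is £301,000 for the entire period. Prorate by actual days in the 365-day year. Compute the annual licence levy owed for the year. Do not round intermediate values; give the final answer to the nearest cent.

January 1 – May 28, 2013: 148 days at 1.25% → £301,000 × 1.25% × 148/365 = £1,525.6164
May 29 – December 31, 2013: 217 days at 2.65% → £301,000 × 2.65% × 217/365 = £4,742.1932
Total = £6,267.8096

£6,267.81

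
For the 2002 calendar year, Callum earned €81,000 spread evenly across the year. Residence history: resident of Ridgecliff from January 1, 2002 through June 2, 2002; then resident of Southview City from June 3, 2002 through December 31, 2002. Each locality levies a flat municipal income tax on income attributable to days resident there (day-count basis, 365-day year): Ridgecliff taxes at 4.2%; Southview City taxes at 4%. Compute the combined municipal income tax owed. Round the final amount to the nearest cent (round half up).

€3,307.91

Ridgecliff, January 1 – June 2, 2002: 153 days → €81,000 × 4.2% × 153/365 = €1,426.0438
Southview City, June 3 – December 31, 2002: 212 days → €81,000 × 4% × 212/365 = €1,881.8630
Total = €3,307.9068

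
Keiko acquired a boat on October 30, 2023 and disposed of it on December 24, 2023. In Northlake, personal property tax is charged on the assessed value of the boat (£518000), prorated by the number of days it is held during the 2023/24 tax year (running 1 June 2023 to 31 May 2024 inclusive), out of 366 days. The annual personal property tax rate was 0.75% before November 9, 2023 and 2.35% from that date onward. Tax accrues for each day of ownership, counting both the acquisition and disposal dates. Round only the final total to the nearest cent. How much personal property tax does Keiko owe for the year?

£1636.09

October 30 – November 8, 2023: 10 days at 0.75% → £518000 × 0.75% × 10/366 = £106.1475
November 9 – December 24, 2023: 46 days at 2.35% → £518000 × 2.35% × 46/366 = £1529.9399
Total = £1636.0874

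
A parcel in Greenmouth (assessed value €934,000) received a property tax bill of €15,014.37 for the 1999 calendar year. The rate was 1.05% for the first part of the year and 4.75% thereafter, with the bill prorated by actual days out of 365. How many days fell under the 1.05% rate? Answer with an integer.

310 days

Let d = days at the first rate; then 365 − d days at the second rate.
€934,000 × [1.05%·d + 4.75%·(365−d)] / 365 = €15,014.37
Solving gives d = 310, so the new rate took effect on November 7, 1999.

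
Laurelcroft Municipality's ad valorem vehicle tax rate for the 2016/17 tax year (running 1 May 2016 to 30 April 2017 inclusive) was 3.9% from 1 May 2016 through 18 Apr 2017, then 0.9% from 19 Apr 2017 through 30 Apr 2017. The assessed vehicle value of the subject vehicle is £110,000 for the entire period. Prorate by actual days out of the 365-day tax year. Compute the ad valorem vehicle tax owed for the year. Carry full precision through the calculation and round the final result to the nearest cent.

£4,181.51

1 May 2016 – 18 Apr 2017: 353 days at 3.9% → £110,000 × 3.9% × 353/365 = £4,148.9589
19 Apr – 30 Apr 2017: 12 days at 0.9% → £110,000 × 0.9% × 12/365 = £32.5479
Total = £4,181.5068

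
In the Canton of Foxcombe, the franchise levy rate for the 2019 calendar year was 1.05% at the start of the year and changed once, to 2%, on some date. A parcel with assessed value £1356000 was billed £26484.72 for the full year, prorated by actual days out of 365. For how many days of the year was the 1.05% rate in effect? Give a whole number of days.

18 days

Let d = days at the first rate; then 365 − d days at the second rate.
£1356000 × [1.05%·d + 2%·(365−d)] / 365 = £26484.72
Solving gives d = 18, so the new rate took effect on 19 January 2019.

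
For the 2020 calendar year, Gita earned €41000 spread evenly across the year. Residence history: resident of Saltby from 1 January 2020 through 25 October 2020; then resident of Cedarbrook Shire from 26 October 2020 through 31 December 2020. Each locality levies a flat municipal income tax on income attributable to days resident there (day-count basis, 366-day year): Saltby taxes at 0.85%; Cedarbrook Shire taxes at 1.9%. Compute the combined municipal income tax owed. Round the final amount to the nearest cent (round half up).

€427.31

Saltby, 1 January – 25 October 2020: 299 days → €41000 × 0.85% × 299/366 = €284.7036
Cedarbrook Shire, 26 October – 31 December 2020: 67 days → €41000 × 1.9% × 67/366 = €142.6038
Total = €427.3074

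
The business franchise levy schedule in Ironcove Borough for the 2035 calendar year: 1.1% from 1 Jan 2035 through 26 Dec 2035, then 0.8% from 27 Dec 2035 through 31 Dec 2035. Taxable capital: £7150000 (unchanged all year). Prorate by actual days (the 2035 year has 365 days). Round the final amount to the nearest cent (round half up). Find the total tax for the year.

1 Jan – 26 Dec 2035: 360 days at 1.1% → £7150000 × 1.1% × 360/365 = £77572.6027
27 Dec – 31 Dec 2035: 5 days at 0.8% → £7150000 × 0.8% × 5/365 = £783.5616
Total = £78356.1644

£78356.16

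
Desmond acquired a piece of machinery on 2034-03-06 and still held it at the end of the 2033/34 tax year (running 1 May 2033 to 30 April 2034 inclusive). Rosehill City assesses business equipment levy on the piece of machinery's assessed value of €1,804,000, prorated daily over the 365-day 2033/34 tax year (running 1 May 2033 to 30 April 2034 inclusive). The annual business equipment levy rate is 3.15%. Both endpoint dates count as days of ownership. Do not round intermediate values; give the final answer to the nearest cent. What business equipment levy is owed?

Days held (2034-03-06 to 2034-04-30): 56 out of 365
Tax = €1,804,000 × 3.15% × 56/365 = €8,718.5096

€8,718.51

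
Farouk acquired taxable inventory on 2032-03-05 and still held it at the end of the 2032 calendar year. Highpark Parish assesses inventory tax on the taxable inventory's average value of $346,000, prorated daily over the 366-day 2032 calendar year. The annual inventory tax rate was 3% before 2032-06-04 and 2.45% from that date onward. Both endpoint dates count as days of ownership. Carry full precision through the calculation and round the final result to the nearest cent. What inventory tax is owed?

2032-03-05 to 2032-06-03: 91 days at 3% → $346,000 × 3% × 91/366 = $2,580.8197
2032-06-04 to 2032-12-31: 211 days at 2.45% → $346,000 × 2.45% × 211/366 = $4,887.0137
Total = $7,467.8333

$7,467.83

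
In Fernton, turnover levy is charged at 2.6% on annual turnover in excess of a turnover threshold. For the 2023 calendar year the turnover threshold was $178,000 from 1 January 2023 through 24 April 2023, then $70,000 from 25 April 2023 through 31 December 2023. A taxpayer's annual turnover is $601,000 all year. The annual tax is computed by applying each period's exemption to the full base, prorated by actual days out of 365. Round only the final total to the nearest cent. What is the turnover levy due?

$12,928.98

1 January – 24 April 2023: 114 days, exemption $178,000 → ($601,000 − $178,000) × 2.6% × 114/365 = $3,434.9918
25 April – 31 December 2023: 251 days, exemption $70,000 → ($601,000 − $70,000) × 2.6% × 251/365 = $9,493.9890
Total = $12,928.9808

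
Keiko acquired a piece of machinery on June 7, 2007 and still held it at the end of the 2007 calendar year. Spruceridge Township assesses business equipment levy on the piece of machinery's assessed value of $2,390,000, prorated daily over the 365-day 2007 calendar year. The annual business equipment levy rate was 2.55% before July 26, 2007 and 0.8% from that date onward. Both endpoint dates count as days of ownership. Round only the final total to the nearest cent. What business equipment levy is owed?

June 7 – July 25, 2007: 49 days at 2.55% → $2,390,000 × 2.55% × 49/365 = $8,181.6575
July 26 – December 31, 2007: 159 days at 0.8% → $2,390,000 × 0.8% × 159/365 = $8,328.9863
Total = $16,510.6438

$16,510.64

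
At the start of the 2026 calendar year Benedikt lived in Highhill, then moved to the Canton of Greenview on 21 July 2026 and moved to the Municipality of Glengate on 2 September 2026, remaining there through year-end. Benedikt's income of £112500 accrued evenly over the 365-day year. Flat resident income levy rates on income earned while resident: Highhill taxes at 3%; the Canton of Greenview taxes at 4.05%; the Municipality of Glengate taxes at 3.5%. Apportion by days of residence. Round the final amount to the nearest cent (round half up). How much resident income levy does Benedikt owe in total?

Highhill, 1 January – 20 July 2026: 201 days → £112500 × 3% × 201/365 = £1858.5616
The Canton of Greenview, 21 July – 1 September 2026: 43 days → £112500 × 4.05% × 43/365 = £536.7637
The Municipality of Glengate, 2 September – 31 December 2026: 121 days → £112500 × 3.5% × 121/365 = £1305.3082
Total = £3700.6336

£3700.63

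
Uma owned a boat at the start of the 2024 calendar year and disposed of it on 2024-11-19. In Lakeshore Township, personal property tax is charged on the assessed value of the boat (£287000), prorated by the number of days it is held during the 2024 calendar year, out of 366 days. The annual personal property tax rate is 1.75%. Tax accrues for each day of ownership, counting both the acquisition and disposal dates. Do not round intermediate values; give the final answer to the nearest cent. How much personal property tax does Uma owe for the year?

Days held (2024-01-01 to 2024-11-19): 324 out of 366
Tax = £287000 × 1.75% × 324/366 = £4446.1475

£4446.15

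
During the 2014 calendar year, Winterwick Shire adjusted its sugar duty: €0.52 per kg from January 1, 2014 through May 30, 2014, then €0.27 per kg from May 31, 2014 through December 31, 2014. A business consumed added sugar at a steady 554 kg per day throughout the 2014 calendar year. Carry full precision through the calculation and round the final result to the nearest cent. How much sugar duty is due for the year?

January 1 – May 30, 2014: 150 days × 554 kg/day = 83,100 kg at €0.52/kg → €43,212.00
May 31 – December 31, 2014: 215 days × 554 kg/day = 119,110 kg at €0.27/kg → €32,159.70

€75,371.70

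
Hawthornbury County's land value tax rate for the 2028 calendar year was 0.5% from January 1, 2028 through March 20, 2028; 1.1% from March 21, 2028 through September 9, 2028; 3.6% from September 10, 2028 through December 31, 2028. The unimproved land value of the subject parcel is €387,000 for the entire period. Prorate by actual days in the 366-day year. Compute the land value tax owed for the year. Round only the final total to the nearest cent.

January 1 – March 20, 2028: 80 days at 0.5% → €387,000 × 0.5% × 80/366 = €422.9508
March 21 – September 9, 2028: 173 days at 1.1% → €387,000 × 1.1% × 173/366 = €2,012.1885
September 10 – December 31, 2028: 113 days at 3.6% → €387,000 × 3.6% × 113/366 = €4,301.4098
Total = €6,736.5492

€6,736.55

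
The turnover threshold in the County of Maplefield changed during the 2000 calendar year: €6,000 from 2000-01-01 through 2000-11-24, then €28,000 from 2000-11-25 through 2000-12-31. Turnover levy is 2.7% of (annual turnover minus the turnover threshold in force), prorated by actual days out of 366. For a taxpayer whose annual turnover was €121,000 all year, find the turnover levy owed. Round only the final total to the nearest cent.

2000-01-01 to 2000-11-24: 329 days, exemption €6,000 → (€121,000 − €6,000) × 2.7% × 329/366 = €2,791.1066
2000-11-25 to 2000-12-31: 37 days, exemption €28,000 → (€121,000 − €28,000) × 2.7% × 37/366 = €253.8443
Total = €3,044.9508

€3,044.95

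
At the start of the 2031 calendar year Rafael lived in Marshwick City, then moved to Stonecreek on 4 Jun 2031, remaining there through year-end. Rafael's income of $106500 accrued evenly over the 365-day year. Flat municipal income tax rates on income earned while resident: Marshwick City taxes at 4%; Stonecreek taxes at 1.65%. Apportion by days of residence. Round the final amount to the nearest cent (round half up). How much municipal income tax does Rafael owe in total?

Marshwick City, 1 Jan – 3 Jun 2031: 154 days → $106500 × 4% × 154/365 = $1797.3699
Stonecreek, 4 Jun – 31 Dec 2031: 211 days → $106500 × 1.65% × 211/365 = $1015.8349
Total = $2813.2048

$2813.20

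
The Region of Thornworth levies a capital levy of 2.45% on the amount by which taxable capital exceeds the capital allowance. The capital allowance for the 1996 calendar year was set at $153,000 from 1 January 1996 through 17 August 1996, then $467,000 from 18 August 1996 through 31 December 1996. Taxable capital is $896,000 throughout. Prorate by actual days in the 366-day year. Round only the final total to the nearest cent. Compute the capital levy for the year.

$15,344.90

1 January – 17 August 1996: 230 days, exemption $153,000 → ($896,000 − $153,000) × 2.45% × 230/366 = $11,439.3579
18 August – 31 December 1996: 136 days, exemption $467,000 → ($896,000 − $467,000) × 2.45% × 136/366 = $3,905.5410
Total = $15,344.8989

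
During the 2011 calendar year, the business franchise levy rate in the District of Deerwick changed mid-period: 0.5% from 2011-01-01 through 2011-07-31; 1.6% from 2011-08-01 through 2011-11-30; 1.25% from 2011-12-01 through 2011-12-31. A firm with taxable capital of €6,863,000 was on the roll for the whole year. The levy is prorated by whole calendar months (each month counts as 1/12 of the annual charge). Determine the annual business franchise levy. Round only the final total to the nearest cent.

€63,768.71

2011-01-01 to 2011-07-31: 7 months at 0.5% → €6,863,000 × 0.5% × 7/12 = €20,017.0833
2011-08-01 to 2011-11-30: 4 months at 1.6% → €6,863,000 × 1.6% × 4/12 = €36,602.6667
2011-12-01 to 2011-12-31: 1 month at 1.25% → €6,863,000 × 1.25% × 1/12 = €7,148.9583
Total = €63,768.7083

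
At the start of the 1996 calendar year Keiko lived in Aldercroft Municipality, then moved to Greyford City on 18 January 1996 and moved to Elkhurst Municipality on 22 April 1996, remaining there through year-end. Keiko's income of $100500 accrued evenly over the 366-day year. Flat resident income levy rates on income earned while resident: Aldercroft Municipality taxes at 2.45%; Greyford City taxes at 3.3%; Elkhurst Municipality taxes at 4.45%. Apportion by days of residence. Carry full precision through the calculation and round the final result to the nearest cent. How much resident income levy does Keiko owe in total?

$4078.90

Aldercroft Municipality, 1 January – 17 January 1996: 17 days → $100500 × 2.45% × 17/366 = $114.3668
Greyford City, 18 January – 21 April 1996: 95 days → $100500 × 3.3% × 95/366 = $860.8402
Elkhurst Municipality, 22 April – 31 December 1996: 254 days → $100500 × 4.45% × 254/366 = $3103.6926
Total = $4078.8996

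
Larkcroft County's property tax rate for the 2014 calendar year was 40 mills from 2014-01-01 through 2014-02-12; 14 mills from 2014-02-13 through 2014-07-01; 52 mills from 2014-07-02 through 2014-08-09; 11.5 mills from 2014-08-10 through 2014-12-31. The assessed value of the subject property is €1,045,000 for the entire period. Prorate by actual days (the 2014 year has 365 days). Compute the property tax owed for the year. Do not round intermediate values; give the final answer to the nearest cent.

€21,043.15

2014-01-01 to 2014-02-12: 43 days at 40 mills → €1,045,000 × 4% × 43/365 = €4,924.3836
2014-02-13 to 2014-07-01: 139 days at 14 mills → €1,045,000 × 1.4% × 139/365 = €5,571.4247
2014-07-02 to 2014-08-09: 39 days at 52 mills → €1,045,000 × 5.2% × 39/365 = €5,806.1918
2014-08-10 to 2014-12-31: 144 days at 11.5 mills → €1,045,000 × 1.15% × 144/365 = €4,741.1507
Total = €21,043.1507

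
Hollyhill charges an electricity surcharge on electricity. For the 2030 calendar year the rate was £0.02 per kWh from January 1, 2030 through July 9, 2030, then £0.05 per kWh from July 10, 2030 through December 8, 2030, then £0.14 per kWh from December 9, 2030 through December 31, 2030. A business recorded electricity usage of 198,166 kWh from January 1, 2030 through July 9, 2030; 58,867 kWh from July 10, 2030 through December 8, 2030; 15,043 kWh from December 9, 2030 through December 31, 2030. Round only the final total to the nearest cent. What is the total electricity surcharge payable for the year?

January 1 – July 9, 2030: 198,166 kWh at £0.02/kWh → £3,963.32
July 10 – December 8, 2030: 58,867 kWh at £0.05/kWh → £2,943.35
December 9 – December 31, 2030: 15,043 kWh at £0.14/kWh → £2,106.02

£9,012.69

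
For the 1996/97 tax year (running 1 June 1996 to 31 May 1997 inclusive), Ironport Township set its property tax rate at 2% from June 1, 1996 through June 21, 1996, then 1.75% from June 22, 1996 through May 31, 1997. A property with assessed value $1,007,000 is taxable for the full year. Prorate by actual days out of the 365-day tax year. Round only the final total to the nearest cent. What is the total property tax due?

$17,767.34

June 1 – June 21, 1996: 21 days at 2% → $1,007,000 × 2% × 21/365 = $1,158.7397
June 22, 1996 – May 31, 1997: 344 days at 1.75% → $1,007,000 × 1.75% × 344/365 = $16,608.6027
Total = $17,767.3425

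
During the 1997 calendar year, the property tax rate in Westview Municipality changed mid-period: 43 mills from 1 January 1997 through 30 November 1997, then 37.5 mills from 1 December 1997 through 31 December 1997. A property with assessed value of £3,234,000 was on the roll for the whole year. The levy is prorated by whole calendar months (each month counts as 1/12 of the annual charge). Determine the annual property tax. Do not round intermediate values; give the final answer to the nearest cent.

£137,579.75

1 January – 30 November 1997: 11 months at 43 mills → £3,234,000 × 4.3% × 11/12 = £127,473.5000
1 December – 31 December 1997: 1 month at 37.5 mills → £3,234,000 × 3.75% × 1/12 = £10,106.2500
Total = £137,579.7500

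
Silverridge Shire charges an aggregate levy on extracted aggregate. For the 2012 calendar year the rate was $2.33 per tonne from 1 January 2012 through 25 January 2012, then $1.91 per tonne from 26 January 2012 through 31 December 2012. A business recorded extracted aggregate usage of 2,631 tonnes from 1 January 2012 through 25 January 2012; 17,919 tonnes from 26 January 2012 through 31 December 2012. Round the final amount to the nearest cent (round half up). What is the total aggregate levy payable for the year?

1 January – 25 January 2012: 2,631 tonnes at $2.33/tonne → $6,130.23
26 January – 31 December 2012: 17,919 tonnes at $1.91/tonne → $34,225.29

$40,355.52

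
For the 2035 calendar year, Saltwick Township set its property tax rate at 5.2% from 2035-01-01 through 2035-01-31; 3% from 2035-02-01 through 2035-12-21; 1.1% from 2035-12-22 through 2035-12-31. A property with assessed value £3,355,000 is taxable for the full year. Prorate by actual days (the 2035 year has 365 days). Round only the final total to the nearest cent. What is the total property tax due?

£105,172.36

2035-01-01 to 2035-01-31: 31 days at 5.2% → £3,355,000 × 5.2% × 31/365 = £14,817.1507
2035-02-01 to 2035-12-21: 324 days at 3% → £3,355,000 × 3% × 324/365 = £89,344.1096
2035-12-22 to 2035-12-31: 10 days at 1.1% → £3,355,000 × 1.1% × 10/365 = £1,011.0959
Total = £105,172.3562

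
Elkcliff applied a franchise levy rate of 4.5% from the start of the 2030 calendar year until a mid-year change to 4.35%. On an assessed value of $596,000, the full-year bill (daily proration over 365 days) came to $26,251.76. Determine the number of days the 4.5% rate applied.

133 days

Let d = days at the first rate; then 365 − d days at the second rate.
$596,000 × [4.5%·d + 4.35%·(365−d)] / 365 = $26,251.76
Solving gives d = 133, so the new rate took effect on 14 May 2030.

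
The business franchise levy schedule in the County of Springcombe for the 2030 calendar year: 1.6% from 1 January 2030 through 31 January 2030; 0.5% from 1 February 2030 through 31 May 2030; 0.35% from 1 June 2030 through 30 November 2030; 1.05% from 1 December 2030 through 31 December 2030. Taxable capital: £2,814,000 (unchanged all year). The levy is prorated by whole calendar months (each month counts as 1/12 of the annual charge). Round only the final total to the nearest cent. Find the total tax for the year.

1 January – 31 January 2030: 1 month at 1.6% → £2,814,000 × 1.6% × 1/12 = £3,752.0000
1 February – 31 May 2030: 4 months at 0.5% → £2,814,000 × 0.5% × 4/12 = £4,690.0000
1 June – 30 November 2030: 6 months at 0.35% → £2,814,000 × 0.35% × 6/12 = £4,924.5000
1 December – 31 December 2030: 1 month at 1.05% → £2,814,000 × 1.05% × 1/12 = £2,462.2500
Total = £15,828.7500

£15,828.75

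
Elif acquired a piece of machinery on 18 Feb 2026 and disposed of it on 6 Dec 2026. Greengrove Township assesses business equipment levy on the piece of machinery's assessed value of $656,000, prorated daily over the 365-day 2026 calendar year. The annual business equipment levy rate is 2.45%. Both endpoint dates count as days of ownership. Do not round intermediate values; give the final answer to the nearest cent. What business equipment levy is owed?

Days held (18 Feb – 6 Dec 2026): 292 out of 365
Tax = $656,000 × 2.45% × 292/365 = $12,857.6000

$12,857.60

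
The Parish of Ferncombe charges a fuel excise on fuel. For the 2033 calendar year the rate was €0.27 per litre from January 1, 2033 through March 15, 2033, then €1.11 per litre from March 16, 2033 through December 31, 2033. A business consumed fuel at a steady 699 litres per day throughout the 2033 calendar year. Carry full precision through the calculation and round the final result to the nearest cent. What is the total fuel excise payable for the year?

€239750.01

January 1 – March 15, 2033: 74 days × 699 litres/day = 51,726 litres at €0.27/litre → €13966.02
March 16 – December 31, 2033: 291 days × 699 litres/day = 203,409 litres at €1.11/litre → €225783.99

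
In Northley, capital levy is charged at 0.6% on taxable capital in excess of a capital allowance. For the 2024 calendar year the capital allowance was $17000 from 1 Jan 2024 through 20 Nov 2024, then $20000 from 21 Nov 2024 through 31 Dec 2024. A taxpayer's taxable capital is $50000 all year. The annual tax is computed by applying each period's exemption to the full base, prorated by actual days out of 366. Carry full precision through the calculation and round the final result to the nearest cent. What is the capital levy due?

1 Jan – 20 Nov 2024: 325 days, exemption $17000 → ($50000 − $17000) × 0.6% × 325/366 = $175.8197
21 Nov – 31 Dec 2024: 41 days, exemption $20000 → ($50000 − $20000) × 0.6% × 41/366 = $20.1639
Total = $195.9836

$195.98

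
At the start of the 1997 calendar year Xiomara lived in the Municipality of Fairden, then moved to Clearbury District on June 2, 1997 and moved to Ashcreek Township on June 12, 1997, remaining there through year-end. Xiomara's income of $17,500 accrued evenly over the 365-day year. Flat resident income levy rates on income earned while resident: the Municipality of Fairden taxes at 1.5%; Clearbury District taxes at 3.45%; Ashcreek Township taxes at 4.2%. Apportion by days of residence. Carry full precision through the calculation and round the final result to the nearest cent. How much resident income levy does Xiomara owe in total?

The Municipality of Fairden, January 1 – June 1, 1997: 152 days → $17,500 × 1.5% × 152/365 = $109.3151
Clearbury District, June 2 – June 11, 1997: 10 days → $17,500 × 3.45% × 10/365 = $16.5411
Ashcreek Township, June 12 – December 31, 1997: 203 days → $17,500 × 4.2% × 203/365 = $408.7808
Total = $534.6370

$534.64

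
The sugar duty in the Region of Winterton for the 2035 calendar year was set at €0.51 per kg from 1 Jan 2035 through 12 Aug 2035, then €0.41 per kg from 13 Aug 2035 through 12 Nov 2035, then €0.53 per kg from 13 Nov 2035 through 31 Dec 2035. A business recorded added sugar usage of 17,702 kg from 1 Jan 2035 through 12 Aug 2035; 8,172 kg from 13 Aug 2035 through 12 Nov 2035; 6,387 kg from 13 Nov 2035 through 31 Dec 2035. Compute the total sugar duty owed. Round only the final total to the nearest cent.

€15,763.65

1 Jan – 12 Aug 2035: 17,702 kg at €0.51/kg → €9,028.02
13 Aug – 12 Nov 2035: 8,172 kg at €0.41/kg → €3,350.52
13 Nov – 31 Dec 2035: 6,387 kg at €0.53/kg → €3,385.11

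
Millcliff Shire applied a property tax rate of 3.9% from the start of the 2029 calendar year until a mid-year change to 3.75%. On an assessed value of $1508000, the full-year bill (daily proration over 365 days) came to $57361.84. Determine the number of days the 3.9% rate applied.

Let d = days at the first rate; then 365 − d days at the second rate.
$1508000 × [3.9%·d + 3.75%·(365−d)] / 365 = $57361.84
Solving gives d = 131, so the new rate took effect on 12 May 2029.

131 days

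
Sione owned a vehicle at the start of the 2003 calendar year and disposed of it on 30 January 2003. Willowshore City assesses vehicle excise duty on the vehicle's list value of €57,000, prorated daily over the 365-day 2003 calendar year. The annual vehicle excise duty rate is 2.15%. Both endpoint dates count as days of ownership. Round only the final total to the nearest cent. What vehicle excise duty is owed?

€100.73

Days held (1 January – 30 January 2003): 30 out of 365
Tax = €57,000 × 2.15% × 30/365 = €100.7260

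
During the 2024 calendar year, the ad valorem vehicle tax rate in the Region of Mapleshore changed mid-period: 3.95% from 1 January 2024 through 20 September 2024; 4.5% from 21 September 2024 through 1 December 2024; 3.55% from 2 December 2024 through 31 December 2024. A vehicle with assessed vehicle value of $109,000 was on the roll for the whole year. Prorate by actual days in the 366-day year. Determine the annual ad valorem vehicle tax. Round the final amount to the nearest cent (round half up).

$4,387.70

1 January – 20 September 2024: 264 days at 3.95% → $109,000 × 3.95% × 264/366 = $3,105.6066
21 September – 1 December 2024: 72 days at 4.5% → $109,000 × 4.5% × 72/366 = $964.9180
2 December – 31 December 2024: 30 days at 3.55% → $109,000 × 3.55% × 30/366 = $317.1721
Total = $4,387.6967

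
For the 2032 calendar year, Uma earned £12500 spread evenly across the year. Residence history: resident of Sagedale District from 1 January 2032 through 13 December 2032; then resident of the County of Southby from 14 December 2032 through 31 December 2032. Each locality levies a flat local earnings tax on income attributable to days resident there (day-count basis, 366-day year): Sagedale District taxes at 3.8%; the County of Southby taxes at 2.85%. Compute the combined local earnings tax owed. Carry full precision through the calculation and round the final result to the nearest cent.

£469.16

Sagedale District, 1 January – 13 December 2032: 348 days → £12500 × 3.8% × 348/366 = £451.6393
The County of Southby, 14 December – 31 December 2032: 18 days → £12500 × 2.85% × 18/366 = £17.5205
Total = £469.1598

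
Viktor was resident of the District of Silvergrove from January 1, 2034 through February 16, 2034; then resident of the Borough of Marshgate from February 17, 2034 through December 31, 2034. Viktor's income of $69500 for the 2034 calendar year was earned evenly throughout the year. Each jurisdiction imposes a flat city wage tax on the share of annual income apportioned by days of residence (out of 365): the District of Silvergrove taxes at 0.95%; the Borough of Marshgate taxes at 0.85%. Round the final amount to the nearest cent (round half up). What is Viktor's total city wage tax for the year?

The District of Silvergrove, January 1 – February 16, 2034: 47 days → $69500 × 0.95% × 47/365 = $85.0185
The Borough of Marshgate, February 17 – December 31, 2034: 318 days → $69500 × 0.85% × 318/365 = $514.6808
Total = $599.6993

$599.70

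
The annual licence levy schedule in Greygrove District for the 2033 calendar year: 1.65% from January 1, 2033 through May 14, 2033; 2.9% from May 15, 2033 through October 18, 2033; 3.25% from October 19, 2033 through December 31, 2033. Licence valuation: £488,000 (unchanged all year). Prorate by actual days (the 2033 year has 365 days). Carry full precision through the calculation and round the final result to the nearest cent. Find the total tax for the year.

January 1 – May 14, 2033: 134 days at 1.65% → £488,000 × 1.65% × 134/365 = £2,956.0767
May 15 – October 18, 2033: 157 days at 2.9% → £488,000 × 2.9% × 157/365 = £6,087.2986
October 19 – December 31, 2033: 74 days at 3.25% → £488,000 × 3.25% × 74/365 = £3,215.4521
Total = £12,258.8274

£12,258.83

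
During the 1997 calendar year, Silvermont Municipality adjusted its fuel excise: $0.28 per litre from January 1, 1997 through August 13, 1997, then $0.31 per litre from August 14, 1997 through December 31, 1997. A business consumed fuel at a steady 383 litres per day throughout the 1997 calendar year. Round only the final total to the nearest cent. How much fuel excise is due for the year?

January 1 – August 13, 1997: 225 days × 383 litres/day = 86,175 litres at $0.28/litre → $24,129.00
August 14 – December 31, 1997: 140 days × 383 litres/day = 53,620 litres at $0.31/litre → $16,622.20

$40,751.20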